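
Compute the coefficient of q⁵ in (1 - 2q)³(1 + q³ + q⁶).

(1 - 2q)³ has coefficients 1,-6,12,-8 for degrees 0…3.
(1 + q³ + q⁶) has coefficients 1,0,0,1,0,0 for degrees 0…5.
[q⁵] = 1·0 − 6·0 + 12·1 − 8·0 = 12.

12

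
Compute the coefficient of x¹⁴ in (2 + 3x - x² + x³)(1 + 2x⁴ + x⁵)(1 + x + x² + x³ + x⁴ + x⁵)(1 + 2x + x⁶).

(2 + 3x - x² + x³) has coefficients 2,3,-1,1 for degrees 0…3.
(1 + 2x⁴ + x⁵) has coefficients 1,0,0,0,2,1,0,0,0,0,0,0,0,0,0 for degrees 0…14.
Multiplying by (1 + x + x² + x³ + x⁴ + x⁵) gives running coefficients 1,1,1,1,3,4,3,3,3,3,1,0,0,0,0 for degrees 0…14.
Finally multiplying by (1 + 2x + x⁶), the product of all factors after the first has coefficients 1,3,3,3,5,10,12,10,10,10,10,6,3,3,3 for degrees 0…14.
[x¹⁴] = 2·3 + 3·3 − 1·3 + 1·6 = 18.

18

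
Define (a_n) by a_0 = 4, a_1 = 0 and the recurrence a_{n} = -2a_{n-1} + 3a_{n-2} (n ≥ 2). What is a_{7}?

-2184

The ordinary generating function has denominator 1 + 2t - 3t^2.
Iterating the recurrence: a_0,…,a_{7} = 4, 0, 12, -24, 84, -240, 732, -2184.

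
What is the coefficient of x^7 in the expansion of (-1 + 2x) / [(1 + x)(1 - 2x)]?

1

Partial fractions give a closed form: a_n = (-1)·(-1)^n.
At n = 7: a_7 = 1.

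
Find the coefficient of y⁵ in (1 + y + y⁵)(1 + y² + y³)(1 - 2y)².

5

(1 + y + y⁵) has coefficients 1,1,0,0,0,1 for degrees 0…5.
(1 + y² + y³) has coefficients 1,0,1,1,0,0 for degrees 0…5.
Finally multiplying by (1 - 2y)², the product of all factors after the first has coefficients 1,-4,5,-3,0,4 for degrees 0…5.
[y⁵] = 1·4 + 1·0 + 1·1 = 5.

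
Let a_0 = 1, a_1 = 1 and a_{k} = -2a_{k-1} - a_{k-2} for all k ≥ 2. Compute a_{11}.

The ordinary generating function has denominator 1 + 2t + t^2.
Iterating the recurrence: a_0,…,a_{11} = 1, 1, -3, 5, -7, 9, -11, 13, -15, 17, -19, 21.

21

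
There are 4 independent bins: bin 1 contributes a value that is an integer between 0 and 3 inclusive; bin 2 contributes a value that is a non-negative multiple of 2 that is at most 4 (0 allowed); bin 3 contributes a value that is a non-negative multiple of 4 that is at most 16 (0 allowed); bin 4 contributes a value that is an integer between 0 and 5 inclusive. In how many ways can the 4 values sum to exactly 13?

The generating function for the choices is (1 + y + y² + y³)·(1 + y² + y⁴)·(1 + y⁴ + y⁸ + y¹² + y¹⁶)·(1 + y + y² + y³ + y⁴ + y⁵); the count is [y¹³].
(1 + y + y² + y³) has coefficients 1,1,1,1 for degrees 0…3.
(1 + y² + y⁴) has coefficients 1,0,1,0,1,0,0,0,0,0,0,0,0,0 for degrees 0…13.
Multiplying by (1 + y⁴ + y⁸ + y¹² + y¹⁶) gives running coefficients 1,0,1,0,2,0,1,0,2,0,1,0,2,0 for degrees 0…13.
Finally multiplying by (1 + y + y² + y³ + y⁴ + y⁵), the product of all factors after the first has coefficients 1,1,2,2,4,4,4,4,5,5,4,4,5,5 for degrees 0…13.
[y¹³] = 1·5 + 1·5 + 1·4 + 1·4 = 18.

18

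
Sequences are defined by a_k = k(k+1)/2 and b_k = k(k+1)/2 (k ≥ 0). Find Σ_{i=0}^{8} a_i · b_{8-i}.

Write out a_i and b_{8-i} for i = 0,…,8 and sum the products.
Σ = 0·36 + 1·28 + 3·21 + 6·15 + 10·10 + 15·6 + 21·3 + 28·1 + 36·0 = 462.

462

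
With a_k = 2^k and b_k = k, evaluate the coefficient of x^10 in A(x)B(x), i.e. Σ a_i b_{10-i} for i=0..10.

The convolution is the t^10 coefficient of A(t)B(t).
Σ = 1·10 + 2·9 + 4·8 + 8·7 + 16·6 + 32·5 + 64·4 + 128·3 + 256·2 + 512·1 + 1024·0 = 2036.

2036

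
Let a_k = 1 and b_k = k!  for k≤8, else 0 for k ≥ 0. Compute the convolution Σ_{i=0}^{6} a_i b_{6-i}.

The convolution is the t^6 coefficient of A(t)B(t).
Σ = 1·720 + 1·120 + 1·24 + 1·6 + 1·2 + 1·1 + 1·1 = 874.

874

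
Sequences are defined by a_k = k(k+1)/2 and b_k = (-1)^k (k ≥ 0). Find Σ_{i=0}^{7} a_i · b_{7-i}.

This is [x^7] in the product of the two ordinary generating functions.
Σ = 0·(-1) + 1·1 + 3·(-1) + 6·1 + 10·(-1) + 15·1 + 21·(-1) + 28·1 = 16.

16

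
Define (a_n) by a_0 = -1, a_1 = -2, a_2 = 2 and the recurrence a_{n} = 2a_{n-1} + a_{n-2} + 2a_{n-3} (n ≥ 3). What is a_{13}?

The ordinary generating function has denominator 1 - 2z - z^2 - 2z^3.
Iterating the recurrence: a_0,…,a_{13} = -1, -2, 2, 0, -2, 0, -2, -8, -18, -48, -130, -344, -914, -2432.

-2432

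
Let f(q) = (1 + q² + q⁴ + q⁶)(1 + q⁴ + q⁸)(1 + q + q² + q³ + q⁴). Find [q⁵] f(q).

(1 + q² + q⁴ + q⁶) has coefficients 1,0,1,0,1,0 for degrees 0…5.
(1 + q⁴ + q⁸) has coefficients 1,0,0,0,1,0 for degrees 0…5.
Finally multiplying by (1 + q + q² + q³ + q⁴), the product of all factors after the first has coefficients 1,1,1,1,2,1 for degrees 0…5.
[q⁵] = 1·1 + 1·1 + 1·1 = 3.

3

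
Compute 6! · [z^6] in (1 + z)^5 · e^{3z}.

The EGF product rule gives c_6 = Σ_{k_1+k_2=6} C(6; k_1,k_2) · ∏ g_i(k_i), where (1+z)^5 gives the falling factorial (5)_k; e^{3z} gives (3)^k.
g_1(k) for k = 0…6: 1, 5, 20, 60, 120, 120, 0.
g_2(k) for k = 0…6: 1, 3, 9, 27, 81, 243, 729.
c_6 = Σ_k C(6,k)·g_1(k)·g_2(6−k) = 1·1·729 + 6·5·243 + 15·20·81 + 20·60·27 + 15·120·9 + 6·120·3 = 729 + 7290 + 24300 + 32400 + 16200 + 2160 = 83079.

83079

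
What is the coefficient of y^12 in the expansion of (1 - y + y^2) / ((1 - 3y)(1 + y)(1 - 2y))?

Partial fractions give a closed form: a_n = (7/4)·3^n + (1/4)·(-1)^n + (-1)·2^n.
At n = 12: a_12 = 925926.

925926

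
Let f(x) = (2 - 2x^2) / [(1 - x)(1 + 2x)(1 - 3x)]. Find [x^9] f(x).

The denominator gives the recurrence a_n = 2a_(n−1) + 5a_(n−2) − 6a_(n−3) for n ≥ 3; the numerator fixes a_0 = 2, a_1 = 4, a_2 = 16.
Iterating: 2, 4, 16, 40, 136, 376, 1192, 3448, 10600, 31288, so a_9 = 31288.

31288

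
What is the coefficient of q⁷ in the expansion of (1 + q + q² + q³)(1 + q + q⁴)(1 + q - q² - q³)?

-1

(1 + q + q² + q³) has coefficients 1,1,1,1 for degrees 0…3.
(1 + q + q⁴) has coefficients 1,1,0,0,1,0,0,0 for degrees 0…7.
Finally multiplying by (1 + q - q² - q³), the product of all factors after the first has coefficients 1,2,0,-2,0,1,-1,-1 for degrees 0…7.
[q⁷] = 1·(-1) + 1·(-1) + 1·1 + 1·0 = -1.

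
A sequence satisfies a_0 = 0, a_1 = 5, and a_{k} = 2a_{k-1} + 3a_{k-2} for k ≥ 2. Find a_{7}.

2735

The ordinary generating function has denominator 1 - 2y - 3y^2.
Iterating the recurrence: a_0,…,a_{7} = 0, 5, 10, 35, 100, 305, 910, 2735.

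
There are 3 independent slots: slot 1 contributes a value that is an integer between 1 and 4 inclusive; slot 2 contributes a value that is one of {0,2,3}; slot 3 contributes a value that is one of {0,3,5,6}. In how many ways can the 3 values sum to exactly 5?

The generating function for the choices is (q + q^2 + q^3 + q^4)·(1 + q^2 + q^3)·(1 + q^3 + q^5 + q^6); the count is [q^5].
(q + q^2 + q^3 + q^4) has coefficients 0,1,1,1,1 for degrees 0…4.
(1 + q^2 + q^3) has coefficients 1,0,1,1,0,0 for degrees 0…5.
Finally multiplying by (1 + q^3 + q^5 + q^6), the product of all factors after the first has coefficients 1,0,1,2,0,2 for degrees 0…5.
[q^5] = 1·0 + 1·2 + 1·1 + 1·0 = 3.

3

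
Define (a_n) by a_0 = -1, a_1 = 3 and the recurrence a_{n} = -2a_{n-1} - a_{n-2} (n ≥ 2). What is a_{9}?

The ordinary generating function has denominator 1 + 2q + q^2.
Iterating the recurrence: a_0,…,a_{9} = -1, 3, -5, 7, -9, 11, -13, 15, -17, 19.

19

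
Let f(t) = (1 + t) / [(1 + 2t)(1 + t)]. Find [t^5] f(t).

The denominator gives the recurrence a_n = −3a_(n−1) − 2a_(n−2) for n ≥ 3; the numerator fixes a_0 = 1, a_1 = -2, a_2 = 4.
Iterating: 1, -2, 4, -8, 16, -32, so a_5 = -32.

-32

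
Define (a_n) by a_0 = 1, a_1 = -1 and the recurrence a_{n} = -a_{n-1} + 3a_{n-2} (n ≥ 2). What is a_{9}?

-1159

The ordinary generating function has denominator 1 + y - 3y^2.
Iterating the recurrence: a_0,…,a_{9} = 1, -1, 4, -7, 19, -40, 97, -217, 508, -1159.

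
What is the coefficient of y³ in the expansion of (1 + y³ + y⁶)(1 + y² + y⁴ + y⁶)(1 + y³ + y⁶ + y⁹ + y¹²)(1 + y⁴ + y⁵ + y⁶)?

(1 + y³ + y⁶) has coefficients 1,0,0,1 for degrees 0…3.
(1 + y² + y⁴ + y⁶) has coefficients 1,0,1,0 for degrees 0…3.
Multiplying by (1 + y³ + y⁶ + y⁹ + y¹²) gives running coefficients 1,0,1,1 for degrees 0…3.
Finally multiplying by (1 + y⁴ + y⁵ + y⁶), the product of all factors after the first has coefficients 1,0,1,1 for degrees 0…3.
[y³] = 1·1 + 1·1 = 2.

2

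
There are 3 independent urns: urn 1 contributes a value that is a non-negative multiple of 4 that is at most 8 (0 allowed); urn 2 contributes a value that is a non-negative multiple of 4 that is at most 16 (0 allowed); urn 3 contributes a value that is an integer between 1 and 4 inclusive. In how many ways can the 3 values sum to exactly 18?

The generating function for the choices is (1 + x⁴ + x⁸)·(1 + x⁴ + x⁸ + x¹² + x¹⁶)·(x + x² + x³ + x⁴); the count is [x¹⁸].
(1 + x⁴ + x⁸) has coefficients 1,0,0,0,1,0,0,0,1 for degrees 0…8.
(1 + x⁴ + x⁸ + x¹² + x¹⁶) has coefficients 1,0,0,0,1,0,0,0,1,0,0,0,1,0,0,0,1,0,0 for degrees 0…18.
Finally multiplying by (x + x² + x³ + x⁴), the product of all factors after the first has coefficients 0,1,1,1,1,1,1,1,1,1,1,1,1,1,1,1,1,1,1 for degrees 0…18.
[x¹⁸] = 1·1 + 1·1 + 1·1 = 3.

3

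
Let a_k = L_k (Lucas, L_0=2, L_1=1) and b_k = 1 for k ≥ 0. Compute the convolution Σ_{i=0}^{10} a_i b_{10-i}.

The convolution is the x^10 coefficient of A(x)B(x).
Σ = 2·1 + 1·1 + 3·1 + 4·1 + 7·1 + 11·1 + 18·1 + 29·1 + 47·1 + 76·1 + 123·1 = 321.

321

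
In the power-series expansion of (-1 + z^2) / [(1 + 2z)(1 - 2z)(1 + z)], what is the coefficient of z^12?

-4096

Partial fractions give a closed form: a_n = (-3/4)·(-2)^n + (-1/4)·2^n.
At n = 12: a_12 = -4096.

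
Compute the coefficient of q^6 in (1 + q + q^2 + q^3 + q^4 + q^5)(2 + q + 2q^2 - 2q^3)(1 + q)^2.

10

(1 + q + q^2 + q^3 + q^4 + q^5) has coefficients 1,1,1,1,1,1 for degrees 0…5.
(2 + q + 2q^2 - 2q^3) has coefficients 2,1,2,-2,0,0,0 for degrees 0…6.
Finally multiplying by (1 + q)^2, the product of all factors after the first has coefficients 2,5,6,3,-2,-2,0 for degrees 0…6.
[q^6] = 1·0 + 1·(-2) + 1·(-2) + 1·3 + 1·6 + 1·5 = 10.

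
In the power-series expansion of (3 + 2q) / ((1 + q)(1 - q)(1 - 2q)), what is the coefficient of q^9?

2728

Partial fractions give a closed form: a_n = (1/6)·(-1)^n + (-5/2)·1^n + (16/3)·2^n.
At n = 9: a_9 = 2728.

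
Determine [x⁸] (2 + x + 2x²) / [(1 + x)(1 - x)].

4

The denominator gives the recurrence a_n = a_(n−2) for n ≥ 3; the numerator fixes a_0 = 2, a_1 = 1, a_2 = 4.
Iterating: 2, 1, 4, 1, 4, 1, 4, 1, 4, so a_8 = 4.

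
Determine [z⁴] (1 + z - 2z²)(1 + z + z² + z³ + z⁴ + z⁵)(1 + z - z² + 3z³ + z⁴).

7

(1 + z - 2z²) has coefficients 1,1,-2 for degrees 0…2.
(1 + z + z² + z³ + z⁴ + z⁵) has coefficients 1,1,1,1,1 for degrees 0…4.
Finally multiplying by (1 + z - z² + 3z³ + z⁴), the product of all factors after the first has coefficients 1,2,1,4,5 for degrees 0…4.
[z⁴] = 1·5 + 1·4 − 2·1 = 7.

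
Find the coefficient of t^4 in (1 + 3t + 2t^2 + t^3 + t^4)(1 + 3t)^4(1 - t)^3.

-98

(1 + 3t + 2t^2 + t^3 + t^4) has coefficients 1,3,2,1,1 for degrees 0…4.
(1 + 3t)^4 has coefficients 1,12,54,108,81 for degrees 0…4.
Finally multiplying by (1 - t)^3, the product of all factors after the first has coefficients 1,9,21,-19,-93 for degrees 0…4.
[t^4] = 1·(-93) + 3·(-19) + 2·21 + 1·9 + 1·1 = -98.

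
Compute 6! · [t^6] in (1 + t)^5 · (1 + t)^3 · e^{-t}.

The EGF product rule gives c_6 = Σ_{k_1+k_2+k_3=6} C(6; k_1,k_2,k_3) · ∏ g_i(k_i), where (1+t)^5 gives the falling factorial (5)_k; (1+t)^3 gives the falling factorial (3)_k; e^{-t} gives (-1)^k.
g_1(k) for k = 0…6: 1, 5, 20, 60, 120, 120, 0.
g_2(k) for k = 0…6: 1, 3, 6, 6, 0, 0, 0.
g_3(k) for k = 0…6: 1, -1, 1, -1, 1, -1, 1.
First combine the last two factors: h(k) = Σ_j C(k,j)·g_2(j)·g_3(k−j) for k = 0…6: 1, 2, 1, -4, 1, 14, -47.
c_6 = Σ_k C(6,k)·g_1(k)·h(6−k) = 1·1·(-47) + 6·5·14 + 15·20·1 + 20·60·(-4) + 15·120·1 + 6·120·2 = −47 + 420 + 300 − 4800 + 1800 + 1440 = -887.

-887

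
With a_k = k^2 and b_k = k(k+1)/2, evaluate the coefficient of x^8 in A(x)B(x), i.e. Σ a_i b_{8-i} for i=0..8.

The convolution is the x^8 coefficient of A(x)B(x).
Σ = 0·36 + 1·28 + 4·21 + 9·15 + 16·10 + 25·6 + 36·3 + 49·1 + 64·0 = 714.

714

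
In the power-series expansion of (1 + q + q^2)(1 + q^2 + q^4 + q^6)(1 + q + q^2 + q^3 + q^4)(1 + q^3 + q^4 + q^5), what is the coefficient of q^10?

26

(1 + q + q^2) has coefficients 1,1,1 for degrees 0…2.
(1 + q^2 + q^4 + q^6) has coefficients 1,0,1,0,1,0,1,0,0,0,0 for degrees 0…10.
Multiplying by (1 + q + q^2 + q^3 + q^4) gives running coefficients 1,1,2,2,3,2,3,2,2,1,1 for degrees 0…10.
Finally multiplying by (1 + q^3 + q^4 + q^5), the product of all factors after the first has coefficients 1,1,2,3,5,6,8,9,9,9,8 for degrees 0…10.
[q^10] = 1·8 + 1·9 + 1·9 = 26.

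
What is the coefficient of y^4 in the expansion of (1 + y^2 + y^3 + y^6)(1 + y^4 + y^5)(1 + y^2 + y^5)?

2

(1 + y^2 + y^3 + y^6) has coefficients 1,0,1,1,0 for degrees 0…4.
(1 + y^4 + y^5) has coefficients 1,0,0,0,1 for degrees 0…4.
Finally multiplying by (1 + y^2 + y^5), the product of all factors after the first has coefficients 1,0,1,0,1 for degrees 0…4.
[y^4] = 1·1 + 1·1 + 1·0 = 2.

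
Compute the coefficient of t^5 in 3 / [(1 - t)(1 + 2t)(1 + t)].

Partial fractions give a closed form: a_n = (1/2)·1^n + (4)·(-2)^n + (-3/2)·(-1)^n.
At n = 5: a_5 = -126.

-126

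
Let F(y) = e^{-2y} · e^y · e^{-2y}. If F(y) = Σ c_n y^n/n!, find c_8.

6561

The EGF product rule gives c_8 = Σ_{k_1+k_2+k_3=8} C(8; k_1,k_2,k_3) · ∏ g_i(k_i), where e^{-2y} gives (-2)^k; e^y gives (1)^k; e^{-2y} gives (-2)^k.
g_1(k) for k = 0…8: 1, -2, 4, -8, 16, -32, 64, -128, 256.
g_2(k) for k = 0…8: 1, 1, 1, 1, 1, 1, 1, 1, 1.
g_3(k) for k = 0…8: 1, -2, 4, -8, 16, -32, 64, -128, 256.
First combine the last two factors: h(k) = Σ_j C(k,j)·g_2(j)·g_3(k−j) for k = 0…8: 1, -1, 1, -1, 1, -1, 1, -1, 1.
c_8 = Σ_k C(8,k)·g_1(k)·h(8−k) = 1·1·1 + 8·(-2)·(-1) + 28·4·1 + 56·(-8)·(-1) + 70·16·1 + 56·(-32)·(-1) + 28·64·1 + 8·(-128)·(-1) + 1·256·1 = 1 + 16 + 112 + 448 + 1120 + 1792 + 1792 + 1024 + 256 = 6561.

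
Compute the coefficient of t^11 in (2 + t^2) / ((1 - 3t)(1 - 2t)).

1112715

The denominator gives the recurrence a_n = 5a_(n−1) − 6a_(n−2) for n ≥ 3; the numerator fixes a_0 = 2, a_1 = 10, a_2 = 39.
Iterating: 2, 10, 39, 135, 441, 1395, 4329, 13275, 40401, 122355, 369369, 1112715, so a_11 = 1112715.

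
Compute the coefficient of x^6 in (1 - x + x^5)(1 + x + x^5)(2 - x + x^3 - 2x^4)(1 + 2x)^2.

(1 - x + x^5) has coefficients 1,-1,0,0,0,1 for degrees 0…5.
(1 + x + x^5) has coefficients 1,1,0,0,0,1,0 for degrees 0…6.
Multiplying by (2 - x + x^3 - 2x^4) gives running coefficients 2,1,-1,1,-1,0,-1 for degrees 0…6.
Finally multiplying by (1 + 2x)^2, the product of all factors after the first has coefficients 2,9,11,1,-1,0,-5 for degrees 0…6.
[x^6] = 1·(-5) − 1·0 + 1·9 = 4.

4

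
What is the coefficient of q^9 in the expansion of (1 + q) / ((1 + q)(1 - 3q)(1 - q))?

Partial fractions give a closed form: a_n = (3/2)·3^n + (-1/2)·1^n.
At n = 9: a_9 = 29524.

29524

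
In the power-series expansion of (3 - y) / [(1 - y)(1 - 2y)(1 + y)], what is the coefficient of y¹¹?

6825

The denominator gives the recurrence a_n = 2a_(n−1) + a_(n−2) − 2a_(n−3) for n ≥ 3; the numerator fixes a_0 = 3, a_1 = 5, a_2 = 13.
Iterating: 3, 5, 13, 25, 53, 105, 213, 425, 853, 1705, 3413, 6825, so a_11 = 6825.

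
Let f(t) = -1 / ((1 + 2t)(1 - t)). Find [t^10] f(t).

Partial fractions give a closed form: a_n = (-2/3)·(-2)^n + (-1/3)·1^n.
At n = 10: a_10 = -683.

-683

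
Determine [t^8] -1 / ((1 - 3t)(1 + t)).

Partial fractions give a closed form: a_n = (-3/4)·3^n + (-1/4)·(-1)^n.
At n = 8: a_8 = -4921.

-4921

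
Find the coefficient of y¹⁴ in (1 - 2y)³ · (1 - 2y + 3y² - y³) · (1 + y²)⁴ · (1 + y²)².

495

(1 - 2y)³ has coefficients 1,-6,12,-8 for degrees 0…3.
(1 - 2y + 3y² - y³) has coefficients 1,-2,3,-1,0,0,0,0,0,0,0,0,0,0,0 for degrees 0…14.
Multiplying by (1 + y²)⁴ gives running coefficients 1,-2,7,-9,18,-16,22,-14,13,-6,3,-1,0,0,0 for degrees 0…14.
Finally multiplying by (1 + y²)², the product of all factors after the first has coefficients 1,-2,9,-13,33,-36,65,-55,75,-50,51,-27,19,-8,3 for degrees 0…14.
[y¹⁴] = 1·3 − 6·(-8) + 12·19 − 8·(-27) = 495.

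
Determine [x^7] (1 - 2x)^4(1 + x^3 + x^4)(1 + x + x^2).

(1 - 2x)^4 has coefficients 1,-8,24,-32,16 for degrees 0…4.
(1 + x^3 + x^4) has coefficients 1,0,0,1,1,0,0,0 for degrees 0…7.
Finally multiplying by (1 + x + x^2), the product of all factors after the first has coefficients 1,1,1,1,2,2,1,0 for degrees 0…7.
[x^7] = 1·0 − 8·1 + 24·2 − 32·2 + 16·1 = -8.

-8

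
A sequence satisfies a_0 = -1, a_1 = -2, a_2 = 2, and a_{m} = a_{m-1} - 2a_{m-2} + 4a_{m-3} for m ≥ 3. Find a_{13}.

602

The ordinary generating function has denominator 1 - t + 2t^2 - 4t^3.
Iterating the recurrence: a_0,…,a_{13} = -1, -2, 2, 2, -10, -6, 22, -6, -74, 26, 150, -198, -394, 602.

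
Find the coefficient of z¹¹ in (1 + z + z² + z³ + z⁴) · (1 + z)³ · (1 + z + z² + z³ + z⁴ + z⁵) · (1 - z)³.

(1 + z + z² + z³ + z⁴) has coefficients 1,1,1,1,1 for degrees 0…4.
(1 + z)³ has coefficients 1,3,3,1,0,0,0,0,0,0,0,0 for degrees 0…11.
Multiplying by (1 + z + z² + z³ + z⁴ + z⁵) gives running coefficients 1,4,7,8,8,8,7,4,1,0,0,0 for degrees 0…11.
Finally multiplying by (1 - z)³, the product of all factors after the first has coefficients 1,1,-2,-2,1,1,-1,-1,2,2,-1,-1 for degrees 0…11.
[z¹¹] = 1·(-1) + 1·(-1) + 1·2 + 1·2 + 1·(-1) = 1.

1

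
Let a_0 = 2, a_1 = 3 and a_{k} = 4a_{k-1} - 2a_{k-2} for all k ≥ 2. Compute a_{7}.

3496

The ordinary generating function has denominator 1 - 4z + 2z^2.
Iterating the recurrence: a_0,…,a_{7} = 2, 3, 8, 26, 88, 300, 1024, 3496.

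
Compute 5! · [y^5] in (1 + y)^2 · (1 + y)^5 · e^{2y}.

The EGF product rule gives c_5 = Σ_{k_1+k_2+k_3=5} C(5; k_1,k_2,k_3) · ∏ g_i(k_i), where (1+y)^2 gives the falling factorial (2)_k; (1+y)^5 gives the falling factorial (5)_k; e^{2y} gives (2)^k.
g_1(k) for k = 0…5: 1, 2, 2, 0, 0, 0.
g_2(k) for k = 0…5: 1, 5, 20, 60, 120, 120.
g_3(k) for k = 0…5: 1, 2, 4, 8, 16, 32.
First combine the last two factors: h(k) = Σ_j C(k,j)·g_2(j)·g_3(k−j) for k = 0…5: 1, 7, 44, 248, 1256, 5752.
c_5 = Σ_k C(5,k)·g_1(k)·h(5−k) = 1·1·5752 + 5·2·1256 + 10·2·248 = 5752 + 12560 + 4960 = 23272.

23272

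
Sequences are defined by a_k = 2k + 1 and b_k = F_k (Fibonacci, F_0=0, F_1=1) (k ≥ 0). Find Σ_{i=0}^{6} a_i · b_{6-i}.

The convolution is the t^6 coefficient of A(t)B(t).
Σ = 1·8 + 3·5 + 5·3 + 7·2 + 9·1 + 11·1 + 13·0 = 72.

72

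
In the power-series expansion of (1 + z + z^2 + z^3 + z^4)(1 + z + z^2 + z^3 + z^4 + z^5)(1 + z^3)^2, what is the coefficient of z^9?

(1 + z + z^2 + z^3 + z^4) has coefficients 1,1,1,1,1 for degrees 0…4.
(1 + z + z^2 + z^3 + z^4 + z^5) has coefficients 1,1,1,1,1,1,0,0,0,0 for degrees 0…9.
Finally multiplying by (1 + z^3)^2, the product of all factors after the first has coefficients 1,1,1,3,3,3,3,3,3,1 for degrees 0…9.
[z^9] = 1·1 + 1·3 + 1·3 + 1·3 + 1·3 = 13.

13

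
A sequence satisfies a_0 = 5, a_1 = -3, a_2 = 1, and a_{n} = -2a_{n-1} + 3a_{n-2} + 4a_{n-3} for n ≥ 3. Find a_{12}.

The ordinary generating function has denominator 1 + 2t - 3t^2 - 4t^3.
Iterating the recurrence: a_0,…,a_{12} = 5, -3, 1, 9, -27, 85, -215, 577, -1459, 3789, -9647, 24825, -63435.

-63435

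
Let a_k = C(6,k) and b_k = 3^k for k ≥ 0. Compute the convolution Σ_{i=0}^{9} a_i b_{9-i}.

Write out a_i and b_{9-i} for i = 0,…,9 and sum the products.
Σ = 1·19683 + 6·6561 + 15·2187 + 20·729 + 15·243 + 6·81 + 1·27 + 0·9 + 0·3 + 0·1 = 110592.

110592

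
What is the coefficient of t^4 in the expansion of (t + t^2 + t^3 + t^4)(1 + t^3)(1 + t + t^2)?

(t + t^2 + t^3 + t^4) has coefficients 0,1,1,1,1 for degrees 0…4.
(1 + t^3) has coefficients 1,0,0,1,0 for degrees 0…4.
Finally multiplying by (1 + t + t^2), the product of all factors after the first has coefficients 1,1,1,1,1 for degrees 0…4.
[t^4] = 1·1 + 1·1 + 1·1 + 1·1 = 4.

4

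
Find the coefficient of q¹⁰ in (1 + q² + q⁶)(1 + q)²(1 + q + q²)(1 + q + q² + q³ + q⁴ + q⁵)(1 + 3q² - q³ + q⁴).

(1 + q² + q⁶) has coefficients 1,0,1,0,0,0,1 for degrees 0…6.
(1 + q)² has coefficients 1,2,1,0,0,0,0,0,0,0,0 for degrees 0…10.
Multiplying by (1 + q + q²) gives running coefficients 1,3,4,3,1,0,0,0,0,0,0 for degrees 0…10.
Multiplying by (1 + q + q² + q³ + q⁴ + q⁵) gives running coefficients 1,4,8,11,12,12,11,8,4,1,0 for degrees 0…10.
Finally multiplying by (1 + 3q² - q³ + q⁴), the product of all factors after the first has coefficients 1,4,11,22,33,41,44,43,37,26,15 for degrees 0…10.
[q¹⁰] = 1·15 + 1·37 + 1·33 = 85.

85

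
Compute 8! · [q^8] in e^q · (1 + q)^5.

19081

The EGF product rule gives c_8 = Σ_{k_1+k_2=8} C(8; k_1,k_2) · ∏ g_i(k_i), where e^q gives (1)^k; (1+q)^5 gives the falling factorial (5)_k.
g_1(k) for k = 0…8: 1, 1, 1, 1, 1, 1, 1, 1, 1.
g_2(k) for k = 0…8: 1, 5, 20, 60, 120, 120, 0, 0, 0.
c_8 = Σ_k C(8,k)·g_1(k)·g_2(8−k) = 56·1·120 + 70·1·120 + 56·1·60 + 28·1·20 + 8·1·5 + 1·1·1 = 6720 + 8400 + 3360 + 560 + 40 + 1 = 19081.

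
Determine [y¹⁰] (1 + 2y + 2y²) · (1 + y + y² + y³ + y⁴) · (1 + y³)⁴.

42

(1 + 2y + 2y²) has coefficients 1,2,2 for degrees 0…2.
(1 + y + y² + y³ + y⁴) has coefficients 1,1,1,1,1,0,0,0,0,0,0 for degrees 0…10.
Finally multiplying by (1 + y³)⁴, the product of all factors after the first has coefficients 1,1,1,5,5,4,10,10,6,10,10 for degrees 0…10.
[y¹⁰] = 1·10 + 2·10 + 2·6 = 42.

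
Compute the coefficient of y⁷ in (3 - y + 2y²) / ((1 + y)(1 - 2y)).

The denominator gives the recurrence a_n = a_(n−1) + 2a_(n−2) for n ≥ 3; the numerator fixes a_0 = 3, a_1 = 2, a_2 = 10.
Iterating: 3, 2, 10, 14, 34, 62, 130, 254, so a_7 = 254.

254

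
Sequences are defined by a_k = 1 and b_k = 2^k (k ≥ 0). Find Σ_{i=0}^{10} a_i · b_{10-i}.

2047

The convolution is the t^10 coefficient of A(t)B(t).
Σ = 1·1024 + 1·512 + 1·256 + 1·128 + 1·64 + 1·32 + 1·16 + 1·8 + 1·4 + 1·2 + 1·1 = 2047.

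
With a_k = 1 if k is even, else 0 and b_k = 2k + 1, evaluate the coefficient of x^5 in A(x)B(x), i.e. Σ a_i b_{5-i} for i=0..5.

Write out a_i and b_{5-i} for i = 0,…,5 and sum the products.
Σ = 1·11 + 0·9 + 1·7 + 0·5 + 1·3 + 0·1 = 21.

21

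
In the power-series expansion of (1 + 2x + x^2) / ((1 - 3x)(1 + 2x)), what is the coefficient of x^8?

The denominator gives the recurrence a_n = a_(n−1) + 6a_(n−2) for n ≥ 3; the numerator fixes a_0 = 1, a_1 = 3, a_2 = 10.
Iterating: 1, 3, 10, 28, 88, 256, 784, 2320, 7024, so a_8 = 7024.

7024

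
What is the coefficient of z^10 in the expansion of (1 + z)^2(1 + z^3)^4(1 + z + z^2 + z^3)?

30

(1 + z)^2 has coefficients 1,2,1 for degrees 0…2.
(1 + z^3)^4 has coefficients 1,0,0,4,0,0,6,0,0,4,0 for degrees 0…10.
Finally multiplying by (1 + z + z^2 + z^3), the product of all factors after the first has coefficients 1,1,1,5,4,4,10,6,6,10,4 for degrees 0…10.
[z^10] = 1·4 + 2·10 + 1·6 = 30.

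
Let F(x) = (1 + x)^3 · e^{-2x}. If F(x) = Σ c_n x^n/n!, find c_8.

-2816

The EGF product rule gives c_8 = Σ_{k_1+k_2=8} C(8; k_1,k_2) · ∏ g_i(k_i), where (1+x)^3 gives the falling factorial (3)_k; e^{-2x} gives (-2)^k.
g_1(k) for k = 0…8: 1, 3, 6, 6, 0, 0, 0, 0, 0.
g_2(k) for k = 0…8: 1, -2, 4, -8, 16, -32, 64, -128, 256.
c_8 = Σ_k C(8,k)·g_1(k)·g_2(8−k) = 1·1·256 + 8·3·(-128) + 28·6·64 + 56·6·(-32) = 256 − 3072 + 10752 − 10752 = -2816.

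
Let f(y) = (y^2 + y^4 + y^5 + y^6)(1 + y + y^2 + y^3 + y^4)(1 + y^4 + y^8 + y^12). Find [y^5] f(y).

3

(y^2 + y^4 + y^5 + y^6) has coefficients 0,0,1,0,1,1 for degrees 0…5.
(1 + y + y^2 + y^3 + y^4) has coefficients 1,1,1,1,1,0 for degrees 0…5.
Finally multiplying by (1 + y^4 + y^8 + y^12), the product of all factors after the first has coefficients 1,1,1,1,2,1 for degrees 0…5.
[y^5] = 1·1 + 1·1 + 1·1 = 3.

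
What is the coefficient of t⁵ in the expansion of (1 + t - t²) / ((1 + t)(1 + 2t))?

The denominator gives the recurrence a_n = −3a_(n−1) − 2a_(n−2) for n ≥ 3; the numerator fixes a_0 = 1, a_1 = -2, a_2 = 3.
Iterating: 1, -2, 3, -5, 9, -17, so a_5 = -17.

-17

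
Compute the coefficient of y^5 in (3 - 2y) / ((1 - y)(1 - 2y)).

Partial fractions give a closed form: a_n = (-1)·1^n + (4)·2^n.
At n = 5: a_5 = 127.

127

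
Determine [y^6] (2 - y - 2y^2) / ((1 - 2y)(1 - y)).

The denominator gives the recurrence a_n = 3a_(n−1) − 2a_(n−2) for n ≥ 3; the numerator fixes a_0 = 2, a_1 = 5, a_2 = 9.
Iterating: 2, 5, 9, 17, 33, 65, 129, so a_6 = 129.

129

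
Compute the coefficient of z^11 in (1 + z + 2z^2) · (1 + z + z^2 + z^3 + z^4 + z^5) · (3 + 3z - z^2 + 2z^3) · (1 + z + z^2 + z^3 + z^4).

(1 + z + 2z^2) has coefficients 1,1,2 for degrees 0…2.
(1 + z + z^2 + z^3 + z^4 + z^5) has coefficients 1,1,1,1,1,1,0,0,0,0,0,0 for degrees 0…11.
Multiplying by (3 + 3z - z^2 + 2z^3) gives running coefficients 3,6,5,7,7,7,4,1,2,0,0,0 for degrees 0…11.
Finally multiplying by (1 + z + z^2 + z^3 + z^4), the product of all factors after the first has coefficients 3,9,14,21,28,32,30,26,21,14,7,3 for degrees 0…11.
[z^11] = 1·3 + 1·7 + 2·14 = 38.

38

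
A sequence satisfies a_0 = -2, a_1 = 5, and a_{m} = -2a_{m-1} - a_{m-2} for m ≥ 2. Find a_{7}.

The ordinary generating function has denominator 1 + 2x + x^2.
Iterating the recurrence: a_0,…,a_{7} = -2, 5, -8, 11, -14, 17, -20, 23.

23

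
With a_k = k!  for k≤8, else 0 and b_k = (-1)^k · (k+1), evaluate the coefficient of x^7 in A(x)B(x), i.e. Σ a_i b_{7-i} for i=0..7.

This is [x^7] in the product of the two ordinary generating functions.
Σ = 1·(-8) + 1·7 + 2·(-6) + 6·5 + 24·(-4) + 120·3 + 720·(-2) + 5040·1 = 3881.

3881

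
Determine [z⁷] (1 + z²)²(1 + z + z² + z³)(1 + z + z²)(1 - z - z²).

-11

(1 + z²)² has coefficients 1,0,2,0,1 for degrees 0…4.
(1 + z + z² + z³) has coefficients 1,1,1,1,0,0,0,0 for degrees 0…7.
Multiplying by (1 + z + z²) gives running coefficients 1,2,3,3,2,1,0,0 for degrees 0…7.
Finally multiplying by (1 - z - z²), the product of all factors after the first has coefficients 1,1,0,-2,-4,-4,-3,-1 for degrees 0…7.
[z⁷] = 1·(-1) + 2·(-4) + 1·(-2) = -11.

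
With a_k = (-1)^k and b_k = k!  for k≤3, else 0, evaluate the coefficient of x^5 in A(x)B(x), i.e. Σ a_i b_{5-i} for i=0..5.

4

The convolution is the x^5 coefficient of A(x)B(x).
Σ = 1·0 − 1·0 + 1·6 − 1·2 + 1·1 − 1·1 = 4.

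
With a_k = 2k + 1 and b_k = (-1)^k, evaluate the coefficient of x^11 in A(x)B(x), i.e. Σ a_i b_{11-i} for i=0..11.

12

Write out a_i and b_{11-i} for i = 0,…,11 and sum the products.
Σ = 1·(-1) + 3·1 + 5·(-1) + 7·1 + 9·(-1) + 11·1 + 13·(-1) + 15·1 + 17·(-1) + 19·1 + 21·(-1) + 23·1 = 12.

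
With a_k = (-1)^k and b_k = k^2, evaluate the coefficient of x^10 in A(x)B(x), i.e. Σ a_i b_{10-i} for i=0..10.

This is [x^10] in the product of the two ordinary generating functions.
Σ = 1·100 − 1·81 + 1·64 − 1·49 + 1·36 − 1·25 + 1·16 − 1·9 + 1·4 − 1·1 + 1·0 = 55.

55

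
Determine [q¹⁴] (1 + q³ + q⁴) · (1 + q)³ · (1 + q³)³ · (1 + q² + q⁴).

38

(1 + q³ + q⁴) has coefficients 1,0,0,1,1 for degrees 0…4.
(1 + q)³ has coefficients 1,3,3,1,0,0,0,0,0,0,0,0,0,0,0 for degrees 0…14.
Multiplying by (1 + q³)³ gives running coefficients 1,3,3,4,9,9,6,9,9,4,3,3,1,0,0 for degrees 0…14.
Finally multiplying by (1 + q² + q⁴), the product of all factors after the first has coefficients 1,3,4,7,13,16,18,22,24,22,18,16,13,7,4 for degrees 0…14.
[q¹⁴] = 1·4 + 1·16 + 1·18 = 38.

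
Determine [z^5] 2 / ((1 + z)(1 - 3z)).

Partial fractions give a closed form: a_n = (1/2)·(-1)^n + (3/2)·3^n.
At n = 5: a_5 = 364.

364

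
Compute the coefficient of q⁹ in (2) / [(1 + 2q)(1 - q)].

-682

The denominator gives the recurrence a_n = −a_(n−1) + 2a_(n−2) for n ≥ 2; the numerator fixes a_0 = 2, a_1 = -2.
Iterating: 2, -2, 6, -10, 22, -42, 86, -170, 342, -682, so a_9 = -682.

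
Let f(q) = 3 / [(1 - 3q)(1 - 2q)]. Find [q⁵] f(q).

1995

Partial fractions give a closed form: a_n = (9)·3^n + (-6)·2^n.
At n = 5: a_5 = 1995.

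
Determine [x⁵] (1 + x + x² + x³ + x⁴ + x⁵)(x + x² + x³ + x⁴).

4

(1 + x + x² + x³ + x⁴ + x⁵) has coefficients 1,1,1,1,1,1 for degrees 0…5.
(x + x² + x³ + x⁴) has coefficients 0,1,1,1,1,0 for degrees 0…5.
[x⁵] = 1·0 + 1·1 + 1·1 + 1·1 + 1·1 + 1·0 = 4.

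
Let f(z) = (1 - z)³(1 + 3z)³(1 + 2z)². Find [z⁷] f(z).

108

(1 - z)³ has coefficients 1,-3,3,-1 for degrees 0…3.
(1 + 3z)³ has coefficients 1,9,27,27,0,0,0,0 for degrees 0…7.
Finally multiplying by (1 + 2z)², the product of all factors after the first has coefficients 1,13,67,171,216,108,0,0 for degrees 0…7.
[z⁷] = 1·0 − 3·0 + 3·108 − 1·216 = 108.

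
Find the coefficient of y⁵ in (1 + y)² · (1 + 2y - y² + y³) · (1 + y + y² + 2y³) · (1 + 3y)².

(1 + y)² has coefficients 1,2,1 for degrees 0…2.
(1 + 2y - y² + y³) has coefficients 1,2,-1,1,0,0 for degrees 0…5.
Multiplying by (1 + y + y² + 2y³) gives running coefficients 1,3,2,4,4,-1 for degrees 0…5.
Finally multiplying by (1 + 3y)², the product of all factors after the first has coefficients 1,9,29,43,46,59 for degrees 0…5.
[y⁵] = 1·59 + 2·46 + 1·43 = 194.

194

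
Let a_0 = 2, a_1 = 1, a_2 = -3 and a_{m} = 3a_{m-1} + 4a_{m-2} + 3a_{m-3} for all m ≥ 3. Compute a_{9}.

-6497

The ordinary generating function has denominator 1 - 3t - 4t^2 - 3t^3.
Iterating the recurrence: a_0,…,a_{9} = 2, 1, -3, 1, -6, -23, -90, -380, -1569, -6497.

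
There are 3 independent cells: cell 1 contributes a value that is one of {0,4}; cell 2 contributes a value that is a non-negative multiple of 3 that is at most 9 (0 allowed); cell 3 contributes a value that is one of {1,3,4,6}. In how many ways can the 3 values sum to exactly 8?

2

The generating function for the choices is (1 + q^4)·(1 + q^3 + q^6 + q^9)·(q + q^3 + q^4 + q^6); the count is [q^8].
(1 + q^4) has coefficients 1,0,0,0,1 for degrees 0…4.
(1 + q^3 + q^6 + q^9) has coefficients 1,0,0,1,0,0,1,0,0 for degrees 0…8.
Finally multiplying by (q + q^3 + q^4 + q^6), the product of all factors after the first has coefficients 0,1,0,1,2,0,2,2,0 for degrees 0…8.
[q^8] = 1·0 + 1·2 = 2.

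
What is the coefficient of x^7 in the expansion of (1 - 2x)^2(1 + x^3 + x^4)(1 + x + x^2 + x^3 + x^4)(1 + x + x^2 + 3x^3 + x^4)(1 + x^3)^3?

-19

(1 - 2x)^2 has coefficients 1,-4,4 for degrees 0…2.
(1 + x^3 + x^4) has coefficients 1,0,0,1,1,0,0,0 for degrees 0…7.
Multiplying by (1 + x + x^2 + x^3 + x^4) gives running coefficients 1,1,1,2,3,2,2,2 for degrees 0…7.
Multiplying by (1 + x + x^2 + 3x^3 + x^4) gives running coefficients 1,2,3,7,10,11,14,17 for degrees 0…7.
Finally multiplying by (1 + x^3)^3, the product of all factors after the first has coefficients 1,2,3,10,16,20,38,53 for degrees 0…7.
[x^7] = 1·53 − 4·38 + 4·20 = -19.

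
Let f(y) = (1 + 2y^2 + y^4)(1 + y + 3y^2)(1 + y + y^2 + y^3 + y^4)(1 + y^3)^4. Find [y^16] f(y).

(1 + 2y^2 + y^4) has coefficients 1,0,2,0,1 for degrees 0…4.
(1 + y + 3y^2) has coefficients 1,1,3,0,0,0,0,0,0,0,0,0,0,0,0,0,0 for degrees 0…16.
Multiplying by (1 + y + y^2 + y^3 + y^4) gives running coefficients 1,2,5,5,5,4,3,0,0,0,0,0,0,0,0,0,0 for degrees 0…16.
Finally multiplying by (1 + y^3)^4, the product of all factors after the first has coefficients 1,2,5,9,13,24,29,32,46,46,38,44,39,22,21,17,5 for degrees 0…16.
[y^16] = 1·5 + 2·21 + 1·39 = 86.

86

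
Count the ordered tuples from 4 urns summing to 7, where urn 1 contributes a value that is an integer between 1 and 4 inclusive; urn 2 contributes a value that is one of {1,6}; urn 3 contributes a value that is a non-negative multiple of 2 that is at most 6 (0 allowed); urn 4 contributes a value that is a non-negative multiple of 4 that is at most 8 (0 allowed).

4

The generating function for the choices is (t + t² + t³ + t⁴)·(t + t⁶)·(1 + t² + t⁴ + t⁶)·(1 + t⁴ + t⁸); the count is [t⁷].
(t + t² + t³ + t⁴) has coefficients 0,1,1,1,1 for degrees 0…4.
(t + t⁶) has coefficients 0,1,0,0,0,0,1,0 for degrees 0…7.
Multiplying by (1 + t² + t⁴ + t⁶) gives running coefficients 0,1,0,1,0,1,1,1 for degrees 0…7.
Finally multiplying by (1 + t⁴ + t⁸), the product of all factors after the first has coefficients 0,1,0,1,0,2,1,2 for degrees 0…7.
[t⁷] = 1·1 + 1·2 + 1·0 + 1·1 = 4.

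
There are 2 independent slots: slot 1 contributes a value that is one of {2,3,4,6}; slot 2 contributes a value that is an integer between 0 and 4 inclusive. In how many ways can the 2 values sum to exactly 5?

The generating function for the choices is (y² + y³ + y⁴ + y⁶)·(1 + y + y² + y³ + y⁴); the count is [y⁵].
(y² + y³ + y⁴ + y⁶) has coefficients 0,0,1,1,1,0 for degrees 0…5.
(1 + y + y² + y³ + y⁴) has coefficients 1,1,1,1,1,0 for degrees 0…5.
[y⁵] = 1·1 + 1·1 + 1·1 = 3.

3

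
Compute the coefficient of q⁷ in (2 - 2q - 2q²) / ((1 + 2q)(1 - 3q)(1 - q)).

2102

Partial fractions give a closed form: a_n = (2/3)·(-2)^n + (1)·3^n + (1/3)·1^n.
At n = 7: a_7 = 2102.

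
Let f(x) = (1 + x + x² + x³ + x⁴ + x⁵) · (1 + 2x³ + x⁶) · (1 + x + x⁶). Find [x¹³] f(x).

(1 + x + x² + x³ + x⁴ + x⁵) has coefficients 1,1,1,1,1,1 for degrees 0…5.
(1 + 2x³ + x⁶) has coefficients 1,0,0,2,0,0,1,0,0,0,0,0,0,0 for degrees 0…13.
Finally multiplying by (1 + x + x⁶), the product of all factors after the first has coefficients 1,1,0,2,2,0,2,1,0,2,0,0,1,0 for degrees 0…13.
[x¹³] = 1·0 + 1·1 + 1·0 + 1·0 + 1·2 + 1·0 = 3.

3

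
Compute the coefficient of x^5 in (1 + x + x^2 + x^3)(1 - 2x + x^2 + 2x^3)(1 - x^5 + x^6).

2

(1 + x + x^2 + x^3) has coefficients 1,1,1,1 for degrees 0…3.
(1 - 2x + x^2 + 2x^3) has coefficients 1,-2,1,2,0,0 for degrees 0…5.
Finally multiplying by (1 - x^5 + x^6), the product of all factors after the first has coefficients 1,-2,1,2,0,-1 for degrees 0…5.
[x^5] = 1·(-1) + 1·0 + 1·2 + 1·1 = 2.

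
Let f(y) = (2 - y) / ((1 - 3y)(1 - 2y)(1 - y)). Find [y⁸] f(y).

47672

The denominator gives the recurrence a_n = 6a_(n−1) − 11a_(n−2) + 6a_(n−3) for n ≥ 3; the numerator fixes a_0 = 2, a_1 = 11, a_2 = 44.
Iterating: 2, 11, 44, 155, 512, 1631, 5084, 15635, 47672, so a_8 = 47672.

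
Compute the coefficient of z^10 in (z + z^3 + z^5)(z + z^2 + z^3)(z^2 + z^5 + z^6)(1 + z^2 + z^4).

(z + z^3 + z^5) has coefficients 0,1,0,1,0,1 for degrees 0…5.
(z + z^2 + z^3) has coefficients 0,1,1,1,0,0,0,0,0,0,0 for degrees 0…10.
Multiplying by (z^2 + z^5 + z^6) gives running coefficients 0,0,0,1,1,1,1,2,2,1,0 for degrees 0…10.
Finally multiplying by (1 + z^2 + z^4), the product of all factors after the first has coefficients 0,0,0,1,1,2,2,4,4,4,3 for degrees 0…10.
[z^10] = 1·4 + 1·4 + 1·2 = 10.

10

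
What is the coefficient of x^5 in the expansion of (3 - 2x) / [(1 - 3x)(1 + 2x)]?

The denominator gives the recurrence a_n = a_(n−1) + 6a_(n−2) for n ≥ 3; the numerator fixes a_0 = 3, a_1 = 1, a_2 = 19.
Iterating: 3, 1, 19, 25, 139, 289, so a_5 = 289.

289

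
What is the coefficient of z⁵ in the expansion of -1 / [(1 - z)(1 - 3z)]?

-364

Partial fractions give a closed form: a_n = (1/2)·1^n + (-3/2)·3^n.
At n = 5: a_5 = -364.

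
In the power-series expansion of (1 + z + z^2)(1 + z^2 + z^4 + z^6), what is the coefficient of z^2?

(1 + z + z^2) has coefficients 1,1,1 for degrees 0…2.
(1 + z^2 + z^4 + z^6) has coefficients 1,0,1 for degrees 0…2.
[z^2] = 1·1 + 1·0 + 1·1 = 2.

2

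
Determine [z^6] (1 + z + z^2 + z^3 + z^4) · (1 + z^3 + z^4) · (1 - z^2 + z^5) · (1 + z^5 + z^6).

(1 + z + z^2 + z^3 + z^4) has coefficients 1,1,1,1,1 for degrees 0…4.
(1 + z^3 + z^4) has coefficients 1,0,0,1,1,0,0 for degrees 0…6.
Multiplying by (1 - z^2 + z^5) gives running coefficients 1,0,-1,1,1,0,-1 for degrees 0…6.
Finally multiplying by (1 + z^5 + z^6), the product of all factors after the first has coefficients 1,0,-1,1,1,1,0 for degrees 0…6.
[z^6] = 1·0 + 1·1 + 1·1 + 1·1 + 1·(-1) = 2.

2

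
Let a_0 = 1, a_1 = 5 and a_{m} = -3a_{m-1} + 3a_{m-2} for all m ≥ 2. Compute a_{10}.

The ordinary generating function has denominator 1 + 3t - 3t^2.
Iterating the recurrence: a_0,…,a_{10} = 1, 5, -12, 51, -189, 720, -2727, 10341, -39204, 148635, -563517.

-563517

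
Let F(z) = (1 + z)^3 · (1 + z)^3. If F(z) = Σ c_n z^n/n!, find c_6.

720

The EGF product rule gives c_6 = Σ_{k_1+k_2=6} C(6; k_1,k_2) · ∏ g_i(k_i), where (1+z)^3 gives the falling factorial (3)_k; (1+z)^3 gives the falling factorial (3)_k.
g_1(k) for k = 0…6: 1, 3, 6, 6, 0, 0, 0.
g_2(k) for k = 0…6: 1, 3, 6, 6, 0, 0, 0.
c_6 = Σ_k C(6,k)·g_1(k)·g_2(6−k) = 20·6·6 = 720.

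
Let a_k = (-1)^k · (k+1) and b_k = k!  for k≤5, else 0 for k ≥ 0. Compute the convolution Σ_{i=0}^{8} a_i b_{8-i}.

Write out a_i and b_{8-i} for i = 0,…,8 and sum the products.
Σ = 1·0 − 2·0 + 3·0 − 4·120 + 5·24 − 6·6 + 7·2 − 8·1 + 9·1 = -381.

-381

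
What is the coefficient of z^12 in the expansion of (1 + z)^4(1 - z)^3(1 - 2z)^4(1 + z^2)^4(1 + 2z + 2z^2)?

(1 + z)^4 has coefficients 1,4,6,4,1 for degrees 0…4.
(1 - z)^3 has coefficients 1,-3,3,-1,0,0,0,0,0,0,0,0,0 for degrees 0…12.
Multiplying by (1 - 2z)^4 gives running coefficients 1,-11,51,-129,192,-168,80,-16,0,0,0,0,0 for degrees 0…12.
Multiplying by (1 + z^2)^4 gives running coefficients 1,-11,55,-173,402,-750,1158,-1506,1677,-1599,1299,-897,512 for degrees 0…12.
Finally multiplying by (1 + 2z + 2z^2), the product of all factors after the first has coefficients 1,-9,35,-85,166,-292,462,-690,981,-1257,1455,-1497,1316 for degrees 0…12.
[z^12] = 1·1316 + 4·(-1497) + 6·1455 + 4·(-1257) + 1·981 = 11.

11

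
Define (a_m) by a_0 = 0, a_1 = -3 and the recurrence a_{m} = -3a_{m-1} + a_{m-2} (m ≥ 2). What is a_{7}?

The ordinary generating function has denominator 1 + 3y - y^2.
Iterating the recurrence: a_0,…,a_{7} = 0, -3, 9, -30, 99, -327, 1080, -3567.

-3567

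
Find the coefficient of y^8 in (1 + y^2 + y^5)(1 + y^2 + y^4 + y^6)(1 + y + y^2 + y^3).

(1 + y^2 + y^5) has coefficients 1,0,1,0,0,1 for degrees 0…5.
(1 + y^2 + y^4 + y^6) has coefficients 1,0,1,0,1,0,1,0,0 for degrees 0…8.
Finally multiplying by (1 + y + y^2 + y^3), the product of all factors after the first has coefficients 1,1,2,2,2,2,2,2,1 for degrees 0…8.
[y^8] = 1·1 + 1·2 + 1·2 = 5.

5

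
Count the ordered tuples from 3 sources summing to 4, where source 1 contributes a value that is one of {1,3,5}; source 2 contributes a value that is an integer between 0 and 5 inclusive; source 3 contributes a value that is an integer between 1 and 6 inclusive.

4

The generating function for the choices is (t + t^3 + t^5)·(1 + t + t^2 + t^3 + t^4 + t^5)·(t + t^2 + t^3 + t^4 + t^5 + t^6); the count is [t^4].
(t + t^3 + t^5) has coefficients 0,1,0,1,0 for degrees 0…4.
(1 + t + t^2 + t^3 + t^4 + t^5) has coefficients 1,1,1,1,1 for degrees 0…4.
Finally multiplying by (t + t^2 + t^3 + t^4 + t^5 + t^6), the product of all factors after the first has coefficients 0,1,2,3,4 for degrees 0…4.
[t^4] = 1·3 + 1·1 = 4.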